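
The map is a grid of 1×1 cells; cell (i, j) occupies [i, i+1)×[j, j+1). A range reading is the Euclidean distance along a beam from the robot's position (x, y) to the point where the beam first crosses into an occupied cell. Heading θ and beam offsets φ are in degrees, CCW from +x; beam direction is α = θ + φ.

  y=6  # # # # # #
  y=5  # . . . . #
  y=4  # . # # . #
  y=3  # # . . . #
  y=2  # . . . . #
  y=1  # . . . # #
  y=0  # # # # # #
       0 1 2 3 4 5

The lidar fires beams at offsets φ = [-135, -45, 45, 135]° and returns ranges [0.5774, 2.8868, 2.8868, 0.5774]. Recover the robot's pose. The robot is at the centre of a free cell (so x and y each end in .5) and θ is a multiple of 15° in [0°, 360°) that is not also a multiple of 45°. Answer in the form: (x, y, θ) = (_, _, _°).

(x, y, θ) = (2.5, 3.5, 285°)

Enumerate (i+0.5, j+0.5, θ) over the 16 free cells and 16 admissible headings. For each, cast all 4 beams and compare to the given ranges.
  (3.5, 5.5, 30°): beam 1 = 0.5176 ≠ 0.5774 ✗
  (2.5, 5.5, 30°): beam 1 = 0.5176 ≠ 0.5774 ✗
  (4.5, 5.5, 165°): beam 2 = 0.5774 ≠ 2.8868 ✗
  …
  (2.5, 3.5, 285°): r_1=0.5774, r_2=2.8868, r_3=2.8868, r_4=0.5774 — all match ✓
Unique over the lattice → pose = (2.5, 3.5, 285°).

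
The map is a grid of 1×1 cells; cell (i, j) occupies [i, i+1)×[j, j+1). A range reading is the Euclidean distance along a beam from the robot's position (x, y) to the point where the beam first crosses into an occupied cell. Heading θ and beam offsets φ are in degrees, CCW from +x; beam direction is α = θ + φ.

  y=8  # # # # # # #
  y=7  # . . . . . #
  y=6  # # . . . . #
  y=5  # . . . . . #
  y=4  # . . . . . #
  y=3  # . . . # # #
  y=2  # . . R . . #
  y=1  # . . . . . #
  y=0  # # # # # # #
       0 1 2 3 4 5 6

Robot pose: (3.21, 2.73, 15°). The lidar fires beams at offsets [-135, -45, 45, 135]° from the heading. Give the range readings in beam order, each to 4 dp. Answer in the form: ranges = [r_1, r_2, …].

beam 1: φ=-135°, α=240°
  d=(-0.5000,-0.8660)  start (3,2)  tX=0.4200 tY=0.8429  stride 1/|dx|=2.0000 1/|dy|=1.1547
    cross x-line → (2,2), t=0.4200
    cross y-line → (2,1), t=0.8429
    cross y-line → (2,0), t=1.9976 (wall)
  → r_1 = 1.9976
beam 2: φ=-45°, α=330°
  d=(0.8660,-0.5000)  start (3,2)  tX=0.9122 tY=1.4600  stride 1/|dx|=1.1547 1/|dy|=2.0000
    cross x-line → (4,2), t=0.9122
    cross y-line → (4,1), t=1.4600
    cross x-line → (5,1), t=2.0669
    cross x-line → (6,1), t=3.2216 (wall)
  → r_2 = 3.2216
beam 3: φ=45°, α=60°
  d=(0.5000,0.8660)  start (3,2)  tX=1.5800 tY=0.3118  stride 1/|dx|=2.0000 1/|dy|=1.1547
    cross y-line → (3,3), t=0.3118
    cross y-line → (3,4), t=1.4665
    cross x-line → (4,4), t=1.5800
    cross y-line → (4,5), t=2.6212
    cross x-line → (5,5), t=3.5800
    cross y-line → (5,6), t=3.7759
    cross y-line → (5,7), t=4.9306
    cross x-line → (6,7), t=5.5800 (wall)
  → r_3 = 5.5800
beam 4: φ=135°, α=150°
  d=(-0.8660,0.5000)  start (3,2)  tX=0.2425 tY=0.5400  stride 1/|dx|=1.1547 1/|dy|=2.0000
    cross x-line → (2,2), t=0.2425
    cross y-line → (2,3), t=0.5400
    cross x-line → (1,3), t=1.3972
    cross y-line → (1,4), t=2.5400
    cross x-line → (0,4), t=2.5519 (wall)
  → r_4 = 2.5519

ranges = [1.9976, 3.2216, 5.5800, 2.5519]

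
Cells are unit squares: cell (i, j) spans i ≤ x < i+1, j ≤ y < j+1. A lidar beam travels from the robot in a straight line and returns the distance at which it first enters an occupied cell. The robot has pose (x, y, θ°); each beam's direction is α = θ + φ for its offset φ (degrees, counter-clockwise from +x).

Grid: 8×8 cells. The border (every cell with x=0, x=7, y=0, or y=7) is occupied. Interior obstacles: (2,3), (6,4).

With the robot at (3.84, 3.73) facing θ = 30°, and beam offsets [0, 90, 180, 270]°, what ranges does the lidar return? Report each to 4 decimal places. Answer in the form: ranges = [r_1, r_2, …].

ranges = [2.4942, 3.7759, 0.9699, 3.1523]

beam 1: φ=0°, α=30°
  direction (0.8660, 0.5000); cell (3,3); t to first gridline: x 0.1848, y 0.5400 (then +1.1547 / +2.0000)
    (4,3) via x @ 0.1848
    (4,4) via y @ 0.5400
    (5,4) via x @ 1.3395
    (6,4) via x @ 2.4942  # hit
  → r_1 = 2.4942
beam 2: φ=90°, α=120°
  direction (-0.5000, 0.8660); cell (3,3); t to first gridline: x 1.6800, y 0.3118 (then +2.0000 / +1.1547)
    (3,4) via y @ 0.3118
    (3,5) via y @ 1.4665
    (2,5) via x @ 1.6800
    (2,6) via y @ 2.6212
    (1,6) via x @ 3.6800
    (1,7) via y @ 3.7759  # hit
  → r_2 = 3.7759
beam 3: φ=180°, α=210°
  direction (-0.8660, -0.5000); cell (3,3); t to first gridline: x 0.9699, y 1.4600 (then +1.1547 / +2.0000)
    (2,3) via x @ 0.9699  # hit
  → r_3 = 0.9699
beam 4: φ=270°, α=300°
  direction (0.5000, -0.8660); cell (3,3); t to first gridline: x 0.3200, y 0.8429 (then +2.0000 / +1.1547)
    (4,3) via x @ 0.3200
    (4,2) via y @ 0.8429
    (4,1) via y @ 1.9976
    (5,1) via x @ 2.3200
    (5,0) via y @ 3.1523  # hit
  → r_4 = 3.1523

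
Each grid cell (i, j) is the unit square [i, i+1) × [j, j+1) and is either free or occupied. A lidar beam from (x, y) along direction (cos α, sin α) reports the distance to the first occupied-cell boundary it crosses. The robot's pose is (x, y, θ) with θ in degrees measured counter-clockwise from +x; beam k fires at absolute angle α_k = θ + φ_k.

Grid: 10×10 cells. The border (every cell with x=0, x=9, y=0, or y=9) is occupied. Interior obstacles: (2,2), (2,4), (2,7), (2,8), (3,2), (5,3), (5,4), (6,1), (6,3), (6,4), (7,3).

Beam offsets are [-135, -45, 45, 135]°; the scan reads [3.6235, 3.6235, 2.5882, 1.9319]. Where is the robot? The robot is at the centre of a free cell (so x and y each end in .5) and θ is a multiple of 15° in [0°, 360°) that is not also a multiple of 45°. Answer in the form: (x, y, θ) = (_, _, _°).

(x, y, θ) = (4.5, 5.5, 210°)

Candidates: 53 free-cell centres × 16 headings = 848 poses. Raycast each; keep the one whose scan matches to 4 dp.
  (1.5, 8.5, 240°): beam 1 = 0.5176 ≠ 3.6235 ✗
  (8.5, 4.5, 60°): beam 1 = 1.9319 ≠ 3.6235 ✗
  (8.5, 5.5, 300°): beam 1 = 5.7956 ≠ 3.6235 ✗
  (3.5, 6.5, 300°): beam 1 = 2.5882 ≠ 3.6235 ✗
  (7.5, 2.5, 150°): beam 1 = 1.5529 ≠ 3.6235 ✗
  …
  (4.5, 5.5, 210°): r_1=3.6235, r_2=3.6235, r_3=2.5882, r_4=1.9319 — all match ✓
Unique over the lattice → pose = (4.5, 5.5, 210°).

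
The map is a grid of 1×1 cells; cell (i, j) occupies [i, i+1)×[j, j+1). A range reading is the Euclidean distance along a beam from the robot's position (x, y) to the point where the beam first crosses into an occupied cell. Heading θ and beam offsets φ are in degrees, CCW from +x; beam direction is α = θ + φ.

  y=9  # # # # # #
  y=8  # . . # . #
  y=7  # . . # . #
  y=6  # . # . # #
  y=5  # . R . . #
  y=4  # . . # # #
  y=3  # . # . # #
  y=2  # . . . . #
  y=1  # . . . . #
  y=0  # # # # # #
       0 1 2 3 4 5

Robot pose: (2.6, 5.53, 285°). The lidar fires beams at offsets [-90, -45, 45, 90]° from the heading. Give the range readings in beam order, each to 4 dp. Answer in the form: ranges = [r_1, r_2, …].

ranges = [1.6564, 3.2000, 1.0600, 1.8159]

beam 1: φ=-90°, α=195°
  cosα=-0.9659 sinα=-0.2588 | (2,5) | tMaxX 0.6212 tMaxY 2.0478 | tΔX 1.0353 tΔY 3.8637
    t=0.6212 [x] (1,5)
    t=1.6564 [x] (0,5) — stop
  → r_1 = 1.6564
beam 2: φ=-45°, α=240°
  cosα=-0.5000 sinα=-0.8660 | (2,5) | tMaxX 1.2000 tMaxY 0.6120 | tΔX 2.0000 tΔY 1.1547
    t=0.6120 [y] (2,4)
    t=1.2000 [x] (1,4)
    t=1.7667 [y] (1,3)
    t=2.9214 [y] (1,2)
    t=3.2000 [x] (0,2) — stop
  → r_2 = 3.2000
beam 3: φ=45°, α=330°
  cosα=0.8660 sinα=-0.5000 | (2,5) | tMaxX 0.4619 tMaxY 1.0600 | tΔX 1.1547 tΔY 2.0000
    t=0.4619 [x] (3,5)
    t=1.0600 [y] (3,4) — stop
  → r_3 = 1.0600
beam 4: φ=90°, α=15°
  cosα=0.9659 sinα=0.2588 | (2,5) | tMaxX 0.4141 tMaxY 1.8159 | tΔX 1.0353 tΔY 3.8637
    t=0.4141 [x] (3,5)
    t=1.4494 [x] (4,5)
    t=1.8159 [y] (4,6) — stop
  → r_4 = 1.8159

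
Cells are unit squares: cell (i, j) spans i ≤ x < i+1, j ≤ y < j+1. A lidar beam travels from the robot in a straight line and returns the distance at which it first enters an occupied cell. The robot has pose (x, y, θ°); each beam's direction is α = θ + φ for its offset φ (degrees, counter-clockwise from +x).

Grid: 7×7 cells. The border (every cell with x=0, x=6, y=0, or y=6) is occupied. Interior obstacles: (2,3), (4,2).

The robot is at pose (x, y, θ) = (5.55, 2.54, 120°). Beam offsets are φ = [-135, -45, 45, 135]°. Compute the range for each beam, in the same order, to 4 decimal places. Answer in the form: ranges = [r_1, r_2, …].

beam 1: φ=-135°, α=345°
  direction (0.9659, -0.2588); cell (5,2); t to first gridline: x 0.4659, y 2.0864 (then +1.0353 / +3.8637)
    (6,2) via x @ 0.4659  # hit
  → r_1 = 0.4659
beam 2: φ=-45°, α=75°
  direction (0.2588, 0.9659); cell (5,2); t to first gridline: x 1.7387, y 0.4762 (then +3.8637 / +1.0353)
    (5,3) via y @ 0.4762
    (5,4) via y @ 1.5115
    (6,4) via x @ 1.7387  # hit
  → r_2 = 1.7387
beam 3: φ=45°, α=165°
  direction (-0.9659, 0.2588); cell (5,2); t to first gridline: x 0.5694, y 1.7773 (then +1.0353 / +3.8637)
    (4,2) via x @ 0.5694  # hit
  → r_3 = 0.5694
beam 4: φ=135°, α=255°
  direction (-0.2588, -0.9659); cell (5,2); t to first gridline: x 2.1250, y 0.5590 (then +3.8637 / +1.0353)
    (5,1) via y @ 0.5590
    (5,0) via y @ 1.5943  # hit
  → r_4 = 1.5943

ranges = [0.4659, 1.7387, 0.5694, 1.5943]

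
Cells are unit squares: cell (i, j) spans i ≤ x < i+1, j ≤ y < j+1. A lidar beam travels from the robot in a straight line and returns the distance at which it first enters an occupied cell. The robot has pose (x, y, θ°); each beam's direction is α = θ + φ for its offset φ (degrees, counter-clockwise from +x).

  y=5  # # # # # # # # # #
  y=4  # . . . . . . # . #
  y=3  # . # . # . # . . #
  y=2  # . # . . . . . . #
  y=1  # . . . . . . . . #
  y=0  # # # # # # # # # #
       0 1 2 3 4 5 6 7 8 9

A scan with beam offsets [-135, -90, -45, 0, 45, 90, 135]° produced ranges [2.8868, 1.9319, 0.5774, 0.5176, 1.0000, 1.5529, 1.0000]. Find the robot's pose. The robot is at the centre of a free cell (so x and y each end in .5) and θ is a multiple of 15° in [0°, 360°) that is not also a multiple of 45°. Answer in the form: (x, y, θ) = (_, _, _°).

(x, y, θ) = (8.5, 3.5, 15°)

Enumerate (i+0.5, j+0.5, θ) over the 27 free cells and 16 admissible headings. For each, cast all 7 beams and compare to the given ranges.
  (8.5, 1.5, 285°): beam 1 = 4.0415 ≠ 2.8868 ✗
  (5.5, 4.5, 330°): beam 1 = 2.5882 ≠ 2.8868 ✗
  (1.5, 3.5, 30°): beam 1 = 1.9319 ≠ 2.8868 ✗
  (1.5, 3.5, 240°): beam 1 = 1.5529 ≠ 2.8868 ✗
  …
  (8.5, 3.5, 15°): r_1=2.8868, r_2=1.9319, r_3=0.5774, r_4=0.5176, r_5=1.0000, r_6=1.5529, r_7=1.0000 — all match ✓
Unique over the lattice → pose = (8.5, 3.5, 15°).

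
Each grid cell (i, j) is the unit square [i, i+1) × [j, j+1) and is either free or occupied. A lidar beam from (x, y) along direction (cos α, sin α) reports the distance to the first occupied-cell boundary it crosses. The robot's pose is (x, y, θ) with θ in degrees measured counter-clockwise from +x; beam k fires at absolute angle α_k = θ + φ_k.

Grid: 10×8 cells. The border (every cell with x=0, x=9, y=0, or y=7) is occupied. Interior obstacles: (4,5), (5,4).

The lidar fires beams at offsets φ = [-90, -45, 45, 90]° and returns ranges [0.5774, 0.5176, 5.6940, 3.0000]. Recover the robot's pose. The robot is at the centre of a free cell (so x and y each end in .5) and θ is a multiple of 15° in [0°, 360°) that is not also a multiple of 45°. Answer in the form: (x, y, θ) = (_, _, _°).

Candidates: 46 free-cell centres × 16 headings = 736 poses. Raycast each; keep the one whose scan matches to 4 dp.
  (6.5, 5.5, 165°): beam 1 = 1.5529 ≠ 0.5774 ✗
  (4.5, 3.5, 255°): beam 1 = 3.6235 ≠ 0.5774 ✗
  (8.5, 6.5, 30°): beam 1 = 1.0000 ≠ 0.5774 ✗
  (8.5, 3.5, 345°): beam 1 = 2.5882 ≠ 0.5774 ✗
  …
  (3.5, 1.5, 330°): r_1=0.5774, r_2=0.5176, r_3=5.6940, r_4=3.0000 — all match ✓
Only this pose fits every beam.

(x, y, θ) = (3.5, 1.5, 330°)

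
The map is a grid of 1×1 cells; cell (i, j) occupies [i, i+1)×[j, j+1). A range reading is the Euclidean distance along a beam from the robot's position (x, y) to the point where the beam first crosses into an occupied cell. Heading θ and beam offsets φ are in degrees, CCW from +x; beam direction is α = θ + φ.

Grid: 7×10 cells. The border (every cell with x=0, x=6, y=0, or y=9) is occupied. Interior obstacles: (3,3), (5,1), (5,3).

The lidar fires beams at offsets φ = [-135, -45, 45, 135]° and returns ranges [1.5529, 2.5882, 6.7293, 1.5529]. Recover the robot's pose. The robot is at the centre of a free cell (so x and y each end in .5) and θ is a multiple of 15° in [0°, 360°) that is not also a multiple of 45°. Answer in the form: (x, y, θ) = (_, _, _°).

Candidates: 37 free-cell centres × 16 headings = 592 poses. Raycast each; keep the one whose scan matches to 4 dp.
  (4.5, 4.5, 120°): beam 2 = 4.6587 ≠ 2.5882 ✗
  (5.5, 8.5, 240°): beam 1 = 0.5176 ≠ 1.5529 ✗
  (1.5, 2.5, 300°): beam 1 = 0.5176 ≠ 1.5529 ✗
  …
  (2.5, 2.5, 30°): r_1=1.5529, r_2=2.5882, r_3=6.7293, r_4=1.5529 — all match ✓
Unique over the lattice → pose = (2.5, 2.5, 30°).

(x, y, θ) = (2.5, 2.5, 30°)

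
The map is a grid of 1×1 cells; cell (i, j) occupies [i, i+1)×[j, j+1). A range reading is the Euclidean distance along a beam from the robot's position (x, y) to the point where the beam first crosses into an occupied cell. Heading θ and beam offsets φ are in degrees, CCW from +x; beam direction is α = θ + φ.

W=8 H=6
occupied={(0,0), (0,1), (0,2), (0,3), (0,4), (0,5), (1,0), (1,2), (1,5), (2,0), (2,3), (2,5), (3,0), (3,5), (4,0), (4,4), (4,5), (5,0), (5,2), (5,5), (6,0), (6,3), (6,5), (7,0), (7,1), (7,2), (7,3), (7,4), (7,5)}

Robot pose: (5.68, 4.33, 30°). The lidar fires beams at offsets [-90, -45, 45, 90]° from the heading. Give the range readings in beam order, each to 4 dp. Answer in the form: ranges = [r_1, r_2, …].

ranges = [0.6400, 1.2750, 0.6936, 0.7736]

beam 1: φ=-90°, α=300°
  dir = (cos 300°, sin 300°) = (0.5000, -0.8660); from cell (5,4)
  next x-line at t=0.6400, next y-line at t=0.3811; Δt_x=2.0000, Δt_y=1.1547
    y: enter (5,3) at t=0.3811
    x: enter (6,3) at t=0.6400 ← occupied
  → r_1 = 0.6400
beam 2: φ=-45°, α=345°
  dir = (cos 345°, sin 345°) = (0.9659, -0.2588); from cell (5,4)
  next x-line at t=0.3313, next y-line at t=1.2750; Δt_x=1.0353, Δt_y=3.8637
    x: enter (6,4) at t=0.3313
    y: enter (6,3) at t=1.2750 ← occupied
  → r_2 = 1.2750
beam 3: φ=45°, α=75°
  dir = (cos 75°, sin 75°) = (0.2588, 0.9659); from cell (5,4)
  next x-line at t=1.2364, next y-line at t=0.6936; Δt_x=3.8637, Δt_y=1.0353
    y: enter (5,5) at t=0.6936 ← occupied
  → r_3 = 0.6936
beam 4: φ=90°, α=120°
  dir = (cos 120°, sin 120°) = (-0.5000, 0.8660); from cell (5,4)
  next x-line at t=1.3600, next y-line at t=0.7736; Δt_x=2.0000, Δt_y=1.1547
    y: enter (5,5) at t=0.7736 ← occupied
  → r_4 = 0.7736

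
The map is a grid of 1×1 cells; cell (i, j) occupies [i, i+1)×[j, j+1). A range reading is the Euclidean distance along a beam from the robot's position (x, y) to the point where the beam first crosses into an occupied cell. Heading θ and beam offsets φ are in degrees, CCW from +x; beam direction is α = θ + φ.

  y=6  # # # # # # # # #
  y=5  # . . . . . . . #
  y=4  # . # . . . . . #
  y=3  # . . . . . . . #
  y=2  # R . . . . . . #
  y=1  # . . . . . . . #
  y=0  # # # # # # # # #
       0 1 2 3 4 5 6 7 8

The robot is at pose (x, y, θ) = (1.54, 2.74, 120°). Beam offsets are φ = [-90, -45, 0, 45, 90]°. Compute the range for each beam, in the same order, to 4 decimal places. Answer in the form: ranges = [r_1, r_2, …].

ranges = [6.5200, 1.7773, 1.0800, 0.5590, 0.6235]

beam 1: φ=-90°, α=30°
  direction (0.8660, 0.5000); cell (1,2); t to first gridline: x 0.5312, y 0.5200 (then +1.1547 / +2.0000)
    (1,3) via y @ 0.5200
    (2,3) via x @ 0.5312
    (3,3) via x @ 1.6859
    (3,4) via y @ 2.5200
    (4,4) via x @ 2.8406
    (5,4) via x @ 3.9953
    (5,5) via y @ 4.5200
    (6,5) via x @ 5.1500
    (7,5) via x @ 6.3047
    (7,6) via y @ 6.5200  # hit
  → r_1 = 6.5200
beam 2: φ=-45°, α=75°
  direction (0.2588, 0.9659); cell (1,2); t to first gridline: x 1.7773, y 0.2692 (then +3.8637 / +1.0353)
    (1,3) via y @ 0.2692
    (1,4) via y @ 1.3044
    (2,4) via x @ 1.7773  # hit
  → r_2 = 1.7773
beam 3: φ=0°, α=120°
  direction (-0.5000, 0.8660); cell (1,2); t to first gridline: x 1.0800, y 0.3002 (then +2.0000 / +1.1547)
    (1,3) via y @ 0.3002
    (0,3) via x @ 1.0800  # hit
  → r_3 = 1.0800
beam 4: φ=45°, α=165°
  direction (-0.9659, 0.2588); cell (1,2); t to first gridline: x 0.5590, y 1.0046 (then +1.0353 / +3.8637)
    (0,2) via x @ 0.5590  # hit
  → r_4 = 0.5590
beam 5: φ=90°, α=210°
  direction (-0.8660, -0.5000); cell (1,2); t to first gridline: x 0.6235, y 1.4800 (then +1.1547 / +2.0000)
    (0,2) via x @ 0.6235  # hit
  → r_5 = 0.6235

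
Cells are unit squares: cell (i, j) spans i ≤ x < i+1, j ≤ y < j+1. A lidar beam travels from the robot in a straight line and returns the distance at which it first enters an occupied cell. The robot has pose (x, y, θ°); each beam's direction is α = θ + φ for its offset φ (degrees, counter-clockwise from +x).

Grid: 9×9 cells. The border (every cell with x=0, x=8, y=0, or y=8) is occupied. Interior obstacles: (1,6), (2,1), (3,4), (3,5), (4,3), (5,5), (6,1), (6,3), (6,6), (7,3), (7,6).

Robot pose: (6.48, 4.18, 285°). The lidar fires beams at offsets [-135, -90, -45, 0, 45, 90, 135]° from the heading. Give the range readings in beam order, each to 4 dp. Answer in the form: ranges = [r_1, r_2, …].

beam 1: φ=-135°, α=150°
  dir = (cos 150°, sin 150°) = (-0.8660, 0.5000); from cell (6,4)
  next x-line at t=0.5543, next y-line at t=1.6400; Δt_x=1.1547, Δt_y=2.0000
    x: enter (5,4) at t=0.5543
    y: enter (5,5) at t=1.6400 ← occupied
  → r_1 = 1.6400
beam 2: φ=-90°, α=195°
  dir = (cos 195°, sin 195°) = (-0.9659, -0.2588); from cell (6,4)
  next x-line at t=0.4969, next y-line at t=0.6955; Δt_x=1.0353, Δt_y=3.8637
    x: enter (5,4) at t=0.4969
    y: enter (5,3) at t=0.6955
    x: enter (4,3) at t=1.5322 ← occupied
  → r_2 = 1.5322
beam 3: φ=-45°, α=240°
  dir = (cos 240°, sin 240°) = (-0.5000, -0.8660); from cell (6,4)
  next x-line at t=0.9600, next y-line at t=0.2078; Δt_x=2.0000, Δt_y=1.1547
    y: enter (6,3) at t=0.2078 ← occupied
  → r_3 = 0.2078
beam 4: φ=0°, α=285°
  dir = (cos 285°, sin 285°) = (0.2588, -0.9659); from cell (6,4)
  next x-line at t=2.0091, next y-line at t=0.1863; Δt_x=3.8637, Δt_y=1.0353
    y: enter (6,3) at t=0.1863 ← occupied
  → r_4 = 0.1863
beam 5: φ=45°, α=330°
  dir = (cos 330°, sin 330°) = (0.8660, -0.5000); from cell (6,4)
  next x-line at t=0.6004, next y-line at t=0.3600; Δt_x=1.1547, Δt_y=2.0000
    y: enter (6,3) at t=0.3600 ← occupied
  → r_5 = 0.3600
beam 6: φ=90°, α=15°
  dir = (cos 15°, sin 15°) = (0.9659, 0.2588); from cell (6,4)
  next x-line at t=0.5383, next y-line at t=3.1682; Δt_x=1.0353, Δt_y=3.8637
    x: enter (7,4) at t=0.5383
    x: enter (8,4) at t=1.5736 ← occupied
  → r_6 = 1.5736
beam 7: φ=135°, α=60°
  dir = (cos 60°, sin 60°) = (0.5000, 0.8660); from cell (6,4)
  next x-line at t=1.0400, next y-line at t=0.9469; Δt_x=2.0000, Δt_y=1.1547
    y: enter (6,5) at t=0.9469
    x: enter (7,5) at t=1.0400
    y: enter (7,6) at t=2.1016 ← occupied
  → r_7 = 2.1016

ranges = [1.6400, 1.5322, 0.2078, 0.1863, 0.3600, 1.5736, 2.1016]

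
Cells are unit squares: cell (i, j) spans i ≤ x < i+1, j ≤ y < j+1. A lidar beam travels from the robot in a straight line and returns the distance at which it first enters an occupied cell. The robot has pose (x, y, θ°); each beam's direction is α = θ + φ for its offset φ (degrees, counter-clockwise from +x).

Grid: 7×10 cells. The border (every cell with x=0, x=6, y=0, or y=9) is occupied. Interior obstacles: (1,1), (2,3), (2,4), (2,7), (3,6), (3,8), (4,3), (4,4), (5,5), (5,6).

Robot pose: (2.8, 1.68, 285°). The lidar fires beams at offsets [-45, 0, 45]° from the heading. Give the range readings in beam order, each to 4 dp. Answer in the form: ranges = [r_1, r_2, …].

ranges = [0.7852, 0.7040, 1.3600]

beam 1: φ=-45°, α=240°
  cosα=-0.5000 sinα=-0.8660 | (2,1) | tMaxX 1.6000 tMaxY 0.7852 | tΔX 2.0000 tΔY 1.1547
    t=0.7852 [y] (2,0) — stop
  → r_1 = 0.7852
beam 2: φ=0°, α=285°
  cosα=0.2588 sinα=-0.9659 | (2,1) | tMaxX 0.7727 tMaxY 0.7040 | tΔX 3.8637 tΔY 1.0353
    t=0.7040 [y] (2,0) — stop
  → r_2 = 0.7040
beam 3: φ=45°, α=330°
  cosα=0.8660 sinα=-0.5000 | (2,1) | tMaxX 0.2309 tMaxY 1.3600 | tΔX 1.1547 tΔY 2.0000
    t=0.2309 [x] (3,1)
    t=1.3600 [y] (3,0) — stop
  → r_3 = 1.3600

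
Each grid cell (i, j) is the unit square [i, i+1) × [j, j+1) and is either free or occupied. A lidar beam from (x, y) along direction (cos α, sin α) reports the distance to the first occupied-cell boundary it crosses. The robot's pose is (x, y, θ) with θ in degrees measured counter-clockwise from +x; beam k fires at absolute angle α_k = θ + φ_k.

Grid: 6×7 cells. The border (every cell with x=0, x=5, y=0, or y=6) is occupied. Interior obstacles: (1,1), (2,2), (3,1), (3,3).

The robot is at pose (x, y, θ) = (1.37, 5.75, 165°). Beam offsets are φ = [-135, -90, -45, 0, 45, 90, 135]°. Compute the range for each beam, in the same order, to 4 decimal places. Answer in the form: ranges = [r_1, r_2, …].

ranges = [0.5000, 0.2588, 0.2887, 0.3831, 0.4272, 1.4296, 3.1754]

beam 1: φ=-135°, α=30°
  cosα=0.8660 sinα=0.5000 | (1,5) | tMaxX 0.7275 tMaxY 0.5000 | tΔX 1.1547 tΔY 2.0000
    t=0.5000 [y] (1,6) — stop
  → r_1 = 0.5000
beam 2: φ=-90°, α=75°
  cosα=0.2588 sinα=0.9659 | (1,5) | tMaxX 2.4341 tMaxY 0.2588 | tΔX 3.8637 tΔY 1.0353
    t=0.2588 [y] (1,6) — stop
  → r_2 = 0.2588
beam 3: φ=-45°, α=120°
  cosα=-0.5000 sinα=0.8660 | (1,5) | tMaxX 0.7400 tMaxY 0.2887 | tΔX 2.0000 tΔY 1.1547
    t=0.2887 [y] (1,6) — stop
  → r_3 = 0.2887
beam 4: φ=0°, α=165°
  cosα=-0.9659 sinα=0.2588 | (1,5) | tMaxX 0.3831 tMaxY 0.9659 | tΔX 1.0353 tΔY 3.8637
    t=0.3831 [x] (0,5) — stop
  → r_4 = 0.3831
beam 5: φ=45°, α=210°
  cosα=-0.8660 sinα=-0.5000 | (1,5) | tMaxX 0.4272 tMaxY 1.5000 | tΔX 1.1547 tΔY 2.0000
    t=0.4272 [x] (0,5) — stop
  → r_5 = 0.4272
beam 6: φ=90°, α=255°
  cosα=-0.2588 sinα=-0.9659 | (1,5) | tMaxX 1.4296 tMaxY 0.7765 | tΔX 3.8637 tΔY 1.0353
    t=0.7765 [y] (1,4)
    t=1.4296 [x] (0,4) — stop
  → r_6 = 1.4296
beam 7: φ=135°, α=300°
  cosα=0.5000 sinα=-0.8660 | (1,5) | tMaxX 1.2600 tMaxY 0.8660 | tΔX 2.0000 tΔY 1.1547
    t=0.8660 [y] (1,4)
    t=1.2600 [x] (2,4)
    t=2.0207 [y] (2,3)
    t=3.1754 [y] (2,2) — stop
  → r_7 = 3.1754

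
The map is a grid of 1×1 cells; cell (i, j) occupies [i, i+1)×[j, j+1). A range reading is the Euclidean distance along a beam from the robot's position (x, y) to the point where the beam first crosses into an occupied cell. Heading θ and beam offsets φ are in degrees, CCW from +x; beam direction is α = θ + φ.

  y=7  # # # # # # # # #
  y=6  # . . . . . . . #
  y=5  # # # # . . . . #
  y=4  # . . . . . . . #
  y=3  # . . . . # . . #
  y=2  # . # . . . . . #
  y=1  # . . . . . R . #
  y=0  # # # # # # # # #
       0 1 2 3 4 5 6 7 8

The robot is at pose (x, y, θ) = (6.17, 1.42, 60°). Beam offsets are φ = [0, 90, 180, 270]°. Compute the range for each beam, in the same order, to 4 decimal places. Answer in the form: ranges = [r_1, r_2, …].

ranges = [3.6600, 5.9698, 0.4850, 0.8400]

beam 1: φ=0°, α=60°
  direction (0.5000, 0.8660); cell (6,1); t to first gridline: x 1.6600, y 0.6697 (then +2.0000 / +1.1547)
    (6,2) via y @ 0.6697
    (7,2) via x @ 1.6600
    (7,3) via y @ 1.8244
    (7,4) via y @ 2.9791
    (8,4) via x @ 3.6600  # hit
  → r_1 = 3.6600
beam 2: φ=90°, α=150°
  direction (-0.8660, 0.5000); cell (6,1); t to first gridline: x 0.1963, y 1.1600 (then +1.1547 / +2.0000)
    (5,1) via x @ 0.1963
    (5,2) via y @ 1.1600
    (4,2) via x @ 1.3510
    (3,2) via x @ 2.5057
    (3,3) via y @ 3.1600
    (2,3) via x @ 3.6604
    (1,3) via x @ 4.8151
    (1,4) via y @ 5.1600
    (0,4) via x @ 5.9698  # hit
  → r_2 = 5.9698
beam 3: φ=180°, α=240°
  direction (-0.5000, -0.8660); cell (6,1); t to first gridline: x 0.3400, y 0.4850 (then +2.0000 / +1.1547)
    (5,1) via x @ 0.3400
    (5,0) via y @ 0.4850  # hit
  → r_3 = 0.4850
beam 4: φ=270°, α=330°
  direction (0.8660, -0.5000); cell (6,1); t to first gridline: x 0.9584, y 0.8400 (then +1.1547 / +2.0000)
    (6,0) via y @ 0.8400  # hit
  → r_4 = 0.8400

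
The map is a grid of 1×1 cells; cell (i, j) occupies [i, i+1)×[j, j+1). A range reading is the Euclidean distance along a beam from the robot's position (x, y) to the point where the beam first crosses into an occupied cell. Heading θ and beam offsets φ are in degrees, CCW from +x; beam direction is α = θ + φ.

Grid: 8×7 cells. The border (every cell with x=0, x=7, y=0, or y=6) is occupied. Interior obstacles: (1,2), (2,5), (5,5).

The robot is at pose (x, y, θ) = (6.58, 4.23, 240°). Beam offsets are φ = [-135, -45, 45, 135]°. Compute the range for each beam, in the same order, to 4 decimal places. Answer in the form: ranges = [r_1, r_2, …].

ranges = [1.8324, 4.7524, 1.6228, 0.4348]

beam 1: φ=-135°, α=105°
  d=(-0.2588,0.9659)  start (6,4)  tX=2.2409 tY=0.7972  stride 1/|dx|=3.8637 1/|dy|=1.0353
    cross y-line → (6,5), t=0.7972
    cross y-line → (6,6), t=1.8324 (wall)
  → r_1 = 1.8324
beam 2: φ=-45°, α=195°
  d=(-0.9659,-0.2588)  start (6,4)  tX=0.6005 tY=0.8887  stride 1/|dx|=1.0353 1/|dy|=3.8637
    cross x-line → (5,4), t=0.6005
    cross y-line → (5,3), t=0.8887
    cross x-line → (4,3), t=1.6357
    cross x-line → (3,3), t=2.6710
    cross x-line → (2,3), t=3.7063
    cross x-line → (1,3), t=4.7416
    cross y-line → (1,2), t=4.7524 (wall)
  → r_2 = 4.7524
beam 3: φ=45°, α=285°
  d=(0.2588,-0.9659)  start (6,4)  tX=1.6228 tY=0.2381  stride 1/|dx|=3.8637 1/|dy|=1.0353
    cross y-line → (6,3), t=0.2381
    cross y-line → (6,2), t=1.2734
    cross x-line → (7,2), t=1.6228 (wall)
  → r_3 = 1.6228
beam 4: φ=135°, α=15°
  d=(0.9659,0.2588)  start (6,4)  tX=0.4348 tY=2.9751  stride 1/|dx|=1.0353 1/|dy|=3.8637
    cross x-line → (7,4), t=0.4348 (wall)
  → r_4 = 0.4348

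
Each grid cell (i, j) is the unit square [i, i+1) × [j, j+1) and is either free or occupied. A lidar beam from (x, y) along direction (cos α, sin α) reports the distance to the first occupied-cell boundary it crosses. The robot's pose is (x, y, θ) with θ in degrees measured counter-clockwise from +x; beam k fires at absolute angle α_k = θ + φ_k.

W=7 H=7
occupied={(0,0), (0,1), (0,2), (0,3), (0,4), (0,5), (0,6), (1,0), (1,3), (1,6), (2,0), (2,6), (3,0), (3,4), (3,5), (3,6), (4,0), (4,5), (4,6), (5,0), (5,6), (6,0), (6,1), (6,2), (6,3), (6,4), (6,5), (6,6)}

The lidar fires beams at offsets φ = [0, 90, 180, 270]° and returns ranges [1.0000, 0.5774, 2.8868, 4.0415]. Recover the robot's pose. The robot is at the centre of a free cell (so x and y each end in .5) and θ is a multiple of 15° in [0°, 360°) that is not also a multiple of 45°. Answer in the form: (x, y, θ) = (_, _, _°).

(x, y, θ) = (2.5, 3.5, 60°)

Enumerate (i+0.5, j+0.5, θ) over the 21 free cells and 16 admissible headings. For each, cast all 4 beams and compare to the given ranges.
  (3.5, 1.5, 285°): beam 1 = 0.5176 ≠ 1.0000 ✗
  (4.5, 1.5, 30°): beam 1 = 1.7321 ≠ 1.0000 ✗
  (2.5, 2.5, 120°): beam 2 = 1.7321 ≠ 0.5774 ✗
  …
  (2.5, 3.5, 60°): r_1=1.0000, r_2=0.5774, r_3=2.8868, r_4=4.0415 — all match ✓
Only this pose fits every beam.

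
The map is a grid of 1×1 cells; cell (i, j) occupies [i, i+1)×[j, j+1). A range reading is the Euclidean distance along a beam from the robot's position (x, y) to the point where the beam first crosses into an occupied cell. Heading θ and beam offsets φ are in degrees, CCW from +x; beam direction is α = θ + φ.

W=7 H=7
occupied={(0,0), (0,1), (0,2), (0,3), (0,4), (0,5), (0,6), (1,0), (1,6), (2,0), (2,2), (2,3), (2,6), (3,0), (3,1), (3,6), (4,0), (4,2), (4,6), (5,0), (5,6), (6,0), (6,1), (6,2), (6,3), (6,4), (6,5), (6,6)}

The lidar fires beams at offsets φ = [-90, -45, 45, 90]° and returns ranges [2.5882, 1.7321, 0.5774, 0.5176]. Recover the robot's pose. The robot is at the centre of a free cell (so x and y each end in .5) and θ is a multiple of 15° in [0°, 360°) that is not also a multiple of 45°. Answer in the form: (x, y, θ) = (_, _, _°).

Enumerate (i+0.5, j+0.5, θ) over the 21 free cells and 16 admissible headings. For each, cast all 4 beams and compare to the given ranges.
  (5.5, 1.5, 60°): beam 1 = 0.5774 ≠ 2.5882 ✗
  (3.5, 5.5, 150°): beam 1 = 0.5774 ≠ 2.5882 ✗
  (1.5, 5.5, 30°): beam 1 = 1.7321 ≠ 2.5882 ✗
  (4.5, 5.5, 30°): beam 1 = 3.0000 ≠ 2.5882 ✗
  (5.5, 3.5, 345°): beam 2 = 1.0000 ≠ 1.7321 ✗
  …
  (5.5, 4.5, 285°): r_1=2.5882, r_2=1.7321, r_3=0.5774, r_4=0.5176 — all match ✓
Only this pose fits every beam.

(x, y, θ) = (5.5, 4.5, 285°)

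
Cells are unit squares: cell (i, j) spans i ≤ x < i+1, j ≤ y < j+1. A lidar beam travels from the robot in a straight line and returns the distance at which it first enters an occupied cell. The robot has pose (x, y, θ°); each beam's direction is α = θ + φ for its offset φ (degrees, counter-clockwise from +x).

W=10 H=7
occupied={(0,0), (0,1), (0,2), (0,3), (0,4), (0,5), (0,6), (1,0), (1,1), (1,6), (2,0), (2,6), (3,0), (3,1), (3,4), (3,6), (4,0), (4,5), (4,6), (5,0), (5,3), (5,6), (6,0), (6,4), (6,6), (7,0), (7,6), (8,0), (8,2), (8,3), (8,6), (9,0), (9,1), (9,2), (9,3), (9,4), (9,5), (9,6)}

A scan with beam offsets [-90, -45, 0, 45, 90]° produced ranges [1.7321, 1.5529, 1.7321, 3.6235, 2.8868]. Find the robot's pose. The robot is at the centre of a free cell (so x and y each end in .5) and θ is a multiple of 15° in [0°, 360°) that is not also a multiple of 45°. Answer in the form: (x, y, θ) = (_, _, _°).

Enumerate (i+0.5, j+0.5, θ) over the 32 free cells and 16 admissible headings. For each, cast all 5 beams and compare to the given ranges.
  (7.5, 2.5, 300°): beam 1 = 3.0000 ≠ 1.7321 ✗
  (2.5, 3.5, 300°): beam 2 = 1.9319 ≠ 1.5529 ✗
  (7.5, 5.5, 195°): beam 1 = 0.5176 ≠ 1.7321 ✗
  …
  (5.5, 2.5, 300°): r_1=1.7321, r_2=1.5529, r_3=1.7321, r_4=3.6235, r_5=2.8868 — all match ✓
No second candidate reproduces the full scan.

(x, y, θ) = (5.5, 2.5, 300°)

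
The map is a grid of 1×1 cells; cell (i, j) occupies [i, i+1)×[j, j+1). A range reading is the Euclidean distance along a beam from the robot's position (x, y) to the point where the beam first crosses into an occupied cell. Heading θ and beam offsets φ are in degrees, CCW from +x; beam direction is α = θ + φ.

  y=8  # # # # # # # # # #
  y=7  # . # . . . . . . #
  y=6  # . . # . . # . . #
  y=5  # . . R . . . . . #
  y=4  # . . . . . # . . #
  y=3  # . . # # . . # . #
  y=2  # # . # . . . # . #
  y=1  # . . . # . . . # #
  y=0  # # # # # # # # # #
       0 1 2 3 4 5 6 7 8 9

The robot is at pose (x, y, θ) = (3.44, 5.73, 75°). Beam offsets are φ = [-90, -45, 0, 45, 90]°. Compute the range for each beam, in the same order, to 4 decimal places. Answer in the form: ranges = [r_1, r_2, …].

ranges = [2.8205, 0.5400, 0.2795, 0.3118, 2.5261]

beam 1: φ=-90°, α=345°
  cosα=0.9659 sinα=-0.2588 | (3,5) | tMaxX 0.5798 tMaxY 2.8205 | tΔX 1.0353 tΔY 3.8637
    t=0.5798 [x] (4,5)
    t=1.6150 [x] (5,5)
    t=2.6503 [x] (6,5)
    t=2.8205 [y] (6,4) — stop
  → r_1 = 2.8205
beam 2: φ=-45°, α=30°
  cosα=0.8660 sinα=0.5000 | (3,5) | tMaxX 0.6466 tMaxY 0.5400 | tΔX 1.1547 tΔY 2.0000
    t=0.5400 [y] (3,6) — stop
  → r_2 = 0.5400
beam 3: φ=0°, α=75°
  cosα=0.2588 sinα=0.9659 | (3,5) | tMaxX 2.1637 tMaxY 0.2795 | tΔX 3.8637 tΔY 1.0353
    t=0.2795 [y] (3,6) — stop
  → r_3 = 0.2795
beam 4: φ=45°, α=120°
  cosα=-0.5000 sinα=0.8660 | (3,5) | tMaxX 0.8800 tMaxY 0.3118 | tΔX 2.0000 tΔY 1.1547
    t=0.3118 [y] (3,6) — stop
  → r_4 = 0.3118
beam 5: φ=90°, α=165°
  cosα=-0.9659 sinα=0.2588 | (3,5) | tMaxX 0.4555 tMaxY 1.0432 | tΔX 1.0353 tΔY 3.8637
    t=0.4555 [x] (2,5)
    t=1.0432 [y] (2,6)
    t=1.4908 [x] (1,6)
    t=2.5261 [x] (0,6) — stop
  → r_5 = 2.5261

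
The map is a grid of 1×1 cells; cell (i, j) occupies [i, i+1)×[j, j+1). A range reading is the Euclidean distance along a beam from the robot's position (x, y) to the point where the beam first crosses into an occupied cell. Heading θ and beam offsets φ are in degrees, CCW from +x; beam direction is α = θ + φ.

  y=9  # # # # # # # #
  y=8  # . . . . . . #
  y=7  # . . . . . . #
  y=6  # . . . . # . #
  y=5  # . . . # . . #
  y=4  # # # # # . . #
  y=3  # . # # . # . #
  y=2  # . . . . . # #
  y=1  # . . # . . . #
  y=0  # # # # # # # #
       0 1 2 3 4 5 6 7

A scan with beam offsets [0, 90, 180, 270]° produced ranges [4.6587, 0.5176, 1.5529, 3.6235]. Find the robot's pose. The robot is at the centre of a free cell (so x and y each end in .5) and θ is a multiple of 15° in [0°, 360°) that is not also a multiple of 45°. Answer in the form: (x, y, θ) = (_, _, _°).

(x, y, θ) = (2.5, 8.5, 345°)

The pose lattice has 37·16 = 592 candidates. Test each by forward raycasting.
  (1.5, 1.5, 330°): beam 1 = 1.0000 ≠ 4.6587 ✗
  (4.5, 7.5, 345°): beam 1 = 2.5882 ≠ 4.6587 ✗
  (2.5, 6.5, 105°): beam 1 = 2.5882 ≠ 4.6587 ✗
  …
  (2.5, 8.5, 345°): r_1=4.6587, r_2=0.5176, r_3=1.5529, r_4=3.6235 — all match ✓
No second candidate reproduces the full scan.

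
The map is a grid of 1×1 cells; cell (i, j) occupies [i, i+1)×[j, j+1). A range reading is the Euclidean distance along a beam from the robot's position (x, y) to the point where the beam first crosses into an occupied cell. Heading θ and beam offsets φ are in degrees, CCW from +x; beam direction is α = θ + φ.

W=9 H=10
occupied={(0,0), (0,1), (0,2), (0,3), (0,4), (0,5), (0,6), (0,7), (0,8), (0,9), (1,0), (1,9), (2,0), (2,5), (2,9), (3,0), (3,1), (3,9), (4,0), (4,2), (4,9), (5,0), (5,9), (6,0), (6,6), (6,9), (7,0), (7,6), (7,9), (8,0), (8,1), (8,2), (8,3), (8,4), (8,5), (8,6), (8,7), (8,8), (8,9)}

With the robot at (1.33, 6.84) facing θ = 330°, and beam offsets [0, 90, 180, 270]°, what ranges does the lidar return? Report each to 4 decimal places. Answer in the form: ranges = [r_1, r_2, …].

ranges = [1.6800, 2.4942, 0.3811, 0.6600]

beam 1: φ=0°, α=330°
  cosα=0.8660 sinα=-0.5000 | (1,6) | tMaxX 0.7736 tMaxY 1.6800 | tΔX 1.1547 tΔY 2.0000
    t=0.7736 [x] (2,6)
    t=1.6800 [y] (2,5) — stop
  → r_1 = 1.6800
beam 2: φ=90°, α=60°
  cosα=0.5000 sinα=0.8660 | (1,6) | tMaxX 1.3400 tMaxY 0.1848 | tΔX 2.0000 tΔY 1.1547
    t=0.1848 [y] (1,7)
    t=1.3395 [y] (1,8)
    t=1.3400 [x] (2,8)
    t=2.4942 [y] (2,9) — stop
  → r_2 = 2.4942
beam 3: φ=180°, α=150°
  cosα=-0.8660 sinα=0.5000 | (1,6) | tMaxX 0.3811 tMaxY 0.3200 | tΔX 1.1547 tΔY 2.0000
    t=0.3200 [y] (1,7)
    t=0.3811 [x] (0,7) — stop
  → r_3 = 0.3811
beam 4: φ=270°, α=240°
  cosα=-0.5000 sinα=-0.8660 | (1,6) | tMaxX 0.6600 tMaxY 0.9699 | tΔX 2.0000 tΔY 1.1547
    t=0.6600 [x] (0,6) — stop
  → r_4 = 0.6600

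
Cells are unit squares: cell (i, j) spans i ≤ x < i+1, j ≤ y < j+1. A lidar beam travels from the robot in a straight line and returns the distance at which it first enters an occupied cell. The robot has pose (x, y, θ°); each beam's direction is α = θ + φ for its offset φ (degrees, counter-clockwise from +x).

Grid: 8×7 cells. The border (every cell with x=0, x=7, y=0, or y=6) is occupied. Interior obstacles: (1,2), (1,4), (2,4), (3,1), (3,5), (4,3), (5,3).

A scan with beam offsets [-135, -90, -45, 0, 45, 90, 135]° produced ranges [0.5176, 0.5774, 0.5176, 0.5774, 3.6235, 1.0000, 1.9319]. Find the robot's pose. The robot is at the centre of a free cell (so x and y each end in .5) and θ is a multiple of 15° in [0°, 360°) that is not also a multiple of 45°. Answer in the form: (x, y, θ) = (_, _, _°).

(x, y, θ) = (3.5, 4.5, 210°)

Candidates: 23 free-cell centres × 16 headings = 368 poses. Raycast each; keep the one whose scan matches to 4 dp.
  (2.5, 2.5, 240°): beam 1 = 1.5529 ≠ 0.5176 ✗
  (6.5, 2.5, 285°): beam 1 = 1.0000 ≠ 0.5176 ✗
  (3.5, 3.5, 330°): beam 1 = 1.9319 ≠ 0.5176 ✗
  …
  (3.5, 4.5, 210°): r_1=0.5176, r_2=0.5774, r_3=0.5176, r_4=0.5774, r_5=3.6235, r_6=1.0000, r_7=1.9319 — all match ✓
Only this pose fits every beam.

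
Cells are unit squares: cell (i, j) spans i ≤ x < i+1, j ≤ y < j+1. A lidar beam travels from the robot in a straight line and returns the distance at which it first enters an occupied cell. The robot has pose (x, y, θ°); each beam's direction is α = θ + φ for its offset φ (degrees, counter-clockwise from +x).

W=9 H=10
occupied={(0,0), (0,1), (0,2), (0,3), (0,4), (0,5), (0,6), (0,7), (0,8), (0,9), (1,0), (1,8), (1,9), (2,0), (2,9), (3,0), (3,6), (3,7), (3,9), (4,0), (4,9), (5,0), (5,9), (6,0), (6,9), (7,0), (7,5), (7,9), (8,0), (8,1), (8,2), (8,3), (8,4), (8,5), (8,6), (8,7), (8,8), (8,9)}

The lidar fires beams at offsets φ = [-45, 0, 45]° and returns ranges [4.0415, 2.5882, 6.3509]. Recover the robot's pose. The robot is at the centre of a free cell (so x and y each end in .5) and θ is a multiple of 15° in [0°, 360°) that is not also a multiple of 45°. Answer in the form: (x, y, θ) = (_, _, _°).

(x, y, θ) = (6.5, 5.5, 165°)

Candidates: 52 free-cell centres × 16 headings = 832 poses. Raycast each; keep the one whose scan matches to 4 dp.
  (6.5, 3.5, 195°): beam 1 = 6.3509 ≠ 4.0415 ✗
  (2.5, 2.5, 60°): beam 1 = 5.6940 ≠ 4.0415 ✗
  (3.5, 5.5, 300°): beam 1 = 4.6587 ≠ 4.0415 ✗
  …
  (6.5, 5.5, 165°): r_1=4.0415, r_2=2.5882, r_3=6.3509 — all match ✓
Only this pose fits every beam.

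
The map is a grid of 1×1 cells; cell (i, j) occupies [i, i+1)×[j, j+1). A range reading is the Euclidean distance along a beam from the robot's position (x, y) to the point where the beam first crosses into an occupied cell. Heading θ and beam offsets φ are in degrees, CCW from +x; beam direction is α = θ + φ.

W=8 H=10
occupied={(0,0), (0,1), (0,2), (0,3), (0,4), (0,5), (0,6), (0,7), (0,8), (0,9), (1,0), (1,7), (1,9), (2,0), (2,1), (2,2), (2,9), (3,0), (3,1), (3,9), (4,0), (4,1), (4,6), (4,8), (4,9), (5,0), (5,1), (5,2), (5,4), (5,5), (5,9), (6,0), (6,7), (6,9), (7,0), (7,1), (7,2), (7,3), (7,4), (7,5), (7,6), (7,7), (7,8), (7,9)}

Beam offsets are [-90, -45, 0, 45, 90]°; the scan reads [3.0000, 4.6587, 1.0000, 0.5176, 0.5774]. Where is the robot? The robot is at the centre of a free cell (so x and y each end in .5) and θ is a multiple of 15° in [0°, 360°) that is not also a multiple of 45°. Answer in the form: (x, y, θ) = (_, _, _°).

Candidates: 36 free-cell centres × 16 headings = 576 poses. Raycast each; keep the one whose scan matches to 4 dp.
  (3.5, 7.5, 60°): beam 1 = 1.0000 ≠ 3.0000 ✗
  (2.5, 3.5, 60°): beam 1 = 2.8868 ≠ 3.0000 ✗
  (2.5, 3.5, 285°): beam 1 = 1.5529 ≠ 3.0000 ✗
  …
  (1.5, 4.5, 120°): r_1=3.0000, r_2=4.6587, r_3=1.0000, r_4=0.5176, r_5=0.5774 — all match ✓
Only this pose fits every beam.

(x, y, θ) = (1.5, 4.5, 120°)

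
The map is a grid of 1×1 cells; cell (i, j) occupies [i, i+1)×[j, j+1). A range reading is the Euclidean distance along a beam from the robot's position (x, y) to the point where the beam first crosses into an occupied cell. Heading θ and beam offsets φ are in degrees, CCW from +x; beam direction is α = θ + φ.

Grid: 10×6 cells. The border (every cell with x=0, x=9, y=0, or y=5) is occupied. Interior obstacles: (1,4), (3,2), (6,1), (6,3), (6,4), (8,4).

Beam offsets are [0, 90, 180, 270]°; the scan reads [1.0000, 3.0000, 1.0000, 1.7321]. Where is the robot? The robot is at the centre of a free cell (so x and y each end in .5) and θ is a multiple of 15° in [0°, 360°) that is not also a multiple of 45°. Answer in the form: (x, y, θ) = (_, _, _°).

(x, y, θ) = (2.5, 3.5, 300°)

Candidates: 26 free-cell centres × 16 headings = 416 poses. Raycast each; keep the one whose scan matches to 4 dp.
  (8.5, 3.5, 240°): beam 1 = 2.8868 ≠ 1.0000 ✗
  (5.5, 3.5, 60°): beam 3 = 2.8868 ≠ 1.0000 ✗
  (8.5, 3.5, 150°): beam 1 = 1.7321 ≠ 1.0000 ✗
  (2.5, 4.5, 120°): beam 1 = 0.5774 ≠ 1.0000 ✗
  (1.5, 2.5, 105°): beam 1 = 1.5529 ≠ 1.0000 ✗
  …
  (2.5, 3.5, 300°): r_1=1.0000, r_2=3.0000, r_3=1.0000, r_4=1.7321 — all match ✓
Only this pose fits every beam.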